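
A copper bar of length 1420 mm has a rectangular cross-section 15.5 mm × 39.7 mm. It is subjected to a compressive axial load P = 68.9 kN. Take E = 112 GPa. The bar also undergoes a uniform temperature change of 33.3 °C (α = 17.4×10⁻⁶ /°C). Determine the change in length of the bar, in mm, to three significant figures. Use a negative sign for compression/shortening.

-0.597 mm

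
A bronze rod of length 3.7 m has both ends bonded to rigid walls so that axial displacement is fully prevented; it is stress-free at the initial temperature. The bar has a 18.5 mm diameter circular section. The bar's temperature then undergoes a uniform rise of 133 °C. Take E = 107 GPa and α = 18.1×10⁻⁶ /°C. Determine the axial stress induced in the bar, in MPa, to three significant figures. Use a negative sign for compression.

-258 MPa

Free thermal expansion αLΔT = 18.1e-6 · 3700 · 133 = 8.907 mm.
The walls impose strain ε = −(8.907)/3700 = -2.4073e-03; σ = Eε = 107000 · -2.4073e-03 = -257.6 MPa.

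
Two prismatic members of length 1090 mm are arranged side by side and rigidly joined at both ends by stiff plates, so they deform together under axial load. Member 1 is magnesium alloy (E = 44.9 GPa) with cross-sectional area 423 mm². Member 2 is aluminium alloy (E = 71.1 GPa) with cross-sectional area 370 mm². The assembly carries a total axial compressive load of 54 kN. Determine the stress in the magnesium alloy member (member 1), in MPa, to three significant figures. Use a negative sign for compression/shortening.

-53.5 MPa

Equal strain + equilibrium ⇒ each member carries load in proportion to AE: A₁E₁ = 18990000 N, A₂E₂ = 26310000 N, ΣAE = 45300000 N.
σ₁ = P·E₁/ΣAE = -54000·44900/45300000 = -53.52 MPa.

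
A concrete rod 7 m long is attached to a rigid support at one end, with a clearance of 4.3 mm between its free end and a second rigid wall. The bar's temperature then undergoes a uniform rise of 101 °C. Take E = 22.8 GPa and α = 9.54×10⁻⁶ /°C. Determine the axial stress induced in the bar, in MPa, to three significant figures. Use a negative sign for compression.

Free thermal expansion αLΔT = 9.54e-6 · 7000 · 101 = 6.745 mm.
The walls engage after the gap closes; constrained expansion = 6.745 − 4.3 = 2.445 mm.
The walls impose strain ε = −(2.445)/7000 = -3.4925e-04; σ = Eε = 22800 · -3.4925e-04 = -7.963 MPa.

-7.96 MPa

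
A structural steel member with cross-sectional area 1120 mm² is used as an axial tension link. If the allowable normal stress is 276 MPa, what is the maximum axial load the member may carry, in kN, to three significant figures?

309 kN

P_max = σ_allow · A = 276 · 1120 = 309100 N = 309.1 kN.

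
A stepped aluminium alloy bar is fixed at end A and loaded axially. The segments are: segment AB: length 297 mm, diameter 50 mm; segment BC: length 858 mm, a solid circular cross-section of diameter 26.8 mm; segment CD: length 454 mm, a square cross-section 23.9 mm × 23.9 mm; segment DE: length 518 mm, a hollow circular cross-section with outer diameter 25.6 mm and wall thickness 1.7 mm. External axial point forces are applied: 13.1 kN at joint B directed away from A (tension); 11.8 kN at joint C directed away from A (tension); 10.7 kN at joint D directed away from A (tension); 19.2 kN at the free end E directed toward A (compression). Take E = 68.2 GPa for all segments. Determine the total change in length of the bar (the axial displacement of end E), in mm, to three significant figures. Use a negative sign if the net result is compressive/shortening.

-1.13 mm

Internal axial forces (sectioning from the free end, tension +): N_DE = -19.2 kN, N_CD = -8.5 kN, N_BC = 3.3 kN, N_AB = 16.4 kN.
A_AB = 1963 mm².
A_BC = 564.1 mm².
A_CD = 571.2 mm².
A_DE = 127.6 mm².
δ_AB = 16400·297/(1963·68200) = 0.03637 mm
δ_BC = 3300·858/(564.1·68200) = 0.0736 mm
δ_CD = -8500·454/(571.2·68200) = -0.09906 mm
δ_DE = -19200·518/(127.6·68200) = -1.142 mm
δ = Σδ_i = -1.132 mm.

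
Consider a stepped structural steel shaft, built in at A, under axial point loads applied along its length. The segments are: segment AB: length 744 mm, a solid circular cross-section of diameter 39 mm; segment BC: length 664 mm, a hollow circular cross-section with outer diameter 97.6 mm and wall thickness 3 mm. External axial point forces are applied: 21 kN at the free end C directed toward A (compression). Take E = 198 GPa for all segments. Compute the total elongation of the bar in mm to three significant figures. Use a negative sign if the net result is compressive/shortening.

Internal axial forces (sectioning from the free end, tension +): N_BC = -21 kN, N_AB = -21 kN.
A_AB = 1195 mm².
A_BC = 891.6 mm².
δ_AB = -21000·744/(1195·198000) = -0.06606 mm
δ_BC = -21000·664/(891.6·198000) = -0.07899 mm
δ = Σδ_i = -0.145 mm.

-0.145 mm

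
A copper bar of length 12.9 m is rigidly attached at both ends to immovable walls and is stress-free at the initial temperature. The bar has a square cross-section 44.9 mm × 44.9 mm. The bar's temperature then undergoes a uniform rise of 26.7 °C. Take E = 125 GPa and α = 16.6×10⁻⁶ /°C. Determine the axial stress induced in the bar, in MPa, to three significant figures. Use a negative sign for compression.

Free thermal expansion αLΔT = 16.6e-6 · 12900 · 26.7 = 5.718 mm.
The walls impose strain ε = −(5.718)/12900 = -4.4322e-04; σ = Eε = 125000 · -4.4322e-04 = -55.4 MPa.

-55.4 MPa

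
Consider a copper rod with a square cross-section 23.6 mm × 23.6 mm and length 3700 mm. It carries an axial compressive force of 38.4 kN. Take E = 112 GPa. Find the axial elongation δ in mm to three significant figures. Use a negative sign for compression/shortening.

-2.28 mm

A = 557 mm².
δ_mech = NL/(AE) = -38400·3700/(557·112000) = -2.278 mm.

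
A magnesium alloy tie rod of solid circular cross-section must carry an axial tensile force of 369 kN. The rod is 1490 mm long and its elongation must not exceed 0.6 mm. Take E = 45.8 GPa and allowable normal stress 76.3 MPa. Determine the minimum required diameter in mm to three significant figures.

160 mm

Required area A ≥ P/σ_allow = 369000/76.3 = 4836 mm².
For a solid circular section, d ≥ √(4A/π) = 78.47 mm.
Elongation limit: A ≥ PL/(Eδ_allow) = 369000·1490/(45800·0.6) = 20010 mm² ⇒ d ≥ 159.6 mm.
The elongation limit governs.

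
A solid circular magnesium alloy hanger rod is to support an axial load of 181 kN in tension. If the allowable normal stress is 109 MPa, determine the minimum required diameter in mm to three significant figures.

Required area A ≥ P/σ_allow = 181000/109 = 1661 mm².
For a solid circular section, d ≥ √(4A/π) = 45.98 mm.

46.0 mm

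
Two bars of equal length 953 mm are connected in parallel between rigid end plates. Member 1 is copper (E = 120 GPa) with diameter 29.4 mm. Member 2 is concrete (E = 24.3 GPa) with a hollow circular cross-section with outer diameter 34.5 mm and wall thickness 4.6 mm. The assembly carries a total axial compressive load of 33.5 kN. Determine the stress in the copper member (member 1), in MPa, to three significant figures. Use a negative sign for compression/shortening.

-43.7 MPa

A_1 = 678.9 mm².
A_2 = 432.1 mm².
Equal strain + equilibrium ⇒ each member carries load in proportion to AE: A₁E₁ = 81460000 N, A₂E₂ = 10500000 N, ΣAE = 91960000 N.
σ₁ = P·E₁/ΣAE = -33500·120000/91960000 = -43.71 MPa.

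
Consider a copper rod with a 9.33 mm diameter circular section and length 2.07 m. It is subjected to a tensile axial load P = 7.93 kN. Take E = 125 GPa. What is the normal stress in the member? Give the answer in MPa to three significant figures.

116 MPa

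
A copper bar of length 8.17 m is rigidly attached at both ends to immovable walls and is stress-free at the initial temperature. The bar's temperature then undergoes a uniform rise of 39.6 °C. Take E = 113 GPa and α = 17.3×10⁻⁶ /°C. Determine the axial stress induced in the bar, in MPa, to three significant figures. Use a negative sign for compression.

-77.4 MPa

Free thermal expansion αLΔT = 17.3e-6 · 8170 · 39.6 = 5.597 mm.
The walls impose strain ε = −(5.597)/8170 = -6.8508e-04; σ = Eε = 113000 · -6.8508e-04 = -77.41 MPa.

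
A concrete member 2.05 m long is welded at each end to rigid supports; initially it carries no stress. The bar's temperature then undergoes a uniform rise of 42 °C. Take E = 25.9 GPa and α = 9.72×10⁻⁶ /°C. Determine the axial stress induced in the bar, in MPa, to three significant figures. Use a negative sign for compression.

-10.6 MPa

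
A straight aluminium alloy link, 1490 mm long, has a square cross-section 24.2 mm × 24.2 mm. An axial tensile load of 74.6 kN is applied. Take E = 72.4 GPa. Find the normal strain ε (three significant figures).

0.00176

A = 585.6 mm².
σ = N/A = 127.4 MPa; ε = σ/E = 127.4/72400 = 1.759e-03.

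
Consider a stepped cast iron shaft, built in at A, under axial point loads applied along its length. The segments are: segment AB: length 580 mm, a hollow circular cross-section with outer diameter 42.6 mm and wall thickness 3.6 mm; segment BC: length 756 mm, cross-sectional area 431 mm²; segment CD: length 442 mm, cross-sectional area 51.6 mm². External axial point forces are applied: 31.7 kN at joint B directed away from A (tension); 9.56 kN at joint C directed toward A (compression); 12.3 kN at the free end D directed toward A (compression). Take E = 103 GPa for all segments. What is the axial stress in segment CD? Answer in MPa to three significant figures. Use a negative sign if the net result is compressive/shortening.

Internal axial forces (sectioning from the free end, tension +): N_CD = -12.3 kN, N_BC = -21.86 kN, N_AB = 9.84 kN.
σ_CD = N_CD/A_CD = -12300/51.6 = -238.4 MPa.

-238 MPa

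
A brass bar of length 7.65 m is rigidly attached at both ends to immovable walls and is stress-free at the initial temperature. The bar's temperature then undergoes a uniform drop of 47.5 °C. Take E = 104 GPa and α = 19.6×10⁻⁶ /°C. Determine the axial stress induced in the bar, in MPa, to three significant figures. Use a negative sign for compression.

96.8 MPa

Free thermal expansion αLΔT = 19.6e-6 · 7650 · -47.5 = -7.122 mm.
The walls impose strain ε = −(-7.122)/7650 = 9.3100e-04; σ = Eε = 104000 · 9.3100e-04 = 96.82 MPa.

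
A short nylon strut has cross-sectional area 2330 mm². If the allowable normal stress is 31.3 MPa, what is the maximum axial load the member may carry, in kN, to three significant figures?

P_max = σ_allow · A = 31.3 · 2330 = 72930 N = 72.93 kN.

72.9 kN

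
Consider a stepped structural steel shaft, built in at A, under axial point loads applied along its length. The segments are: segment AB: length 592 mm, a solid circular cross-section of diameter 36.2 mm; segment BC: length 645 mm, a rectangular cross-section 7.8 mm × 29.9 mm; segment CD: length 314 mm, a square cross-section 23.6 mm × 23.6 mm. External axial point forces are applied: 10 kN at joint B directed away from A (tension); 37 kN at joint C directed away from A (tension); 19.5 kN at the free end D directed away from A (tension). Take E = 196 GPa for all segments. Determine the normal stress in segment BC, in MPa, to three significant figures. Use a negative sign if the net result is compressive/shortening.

Internal axial forces (sectioning from the free end, tension +): N_CD = 19.5 kN, N_BC = 56.5 kN, N_AB = 66.5 kN.
A_BC = 233.2 mm².
σ_BC = N_BC/A_BC = 56500/233.2 = 242.3 MPa.

242 MPa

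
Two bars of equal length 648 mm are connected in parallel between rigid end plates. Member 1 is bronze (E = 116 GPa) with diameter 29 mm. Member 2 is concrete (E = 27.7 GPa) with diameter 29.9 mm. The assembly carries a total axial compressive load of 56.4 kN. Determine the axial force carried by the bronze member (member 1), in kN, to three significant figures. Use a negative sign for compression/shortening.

-45.0 kN

A_1 = 660.5 mm².
A_2 = 702.2 mm².
Equal strain + equilibrium ⇒ each member carries load in proportion to AE: A₁E₁ = 76620000 N, A₂E₂ = 19450000 N, ΣAE = 96070000 N.
F₁ = P·A₁E₁/ΣAE = -56400·76620000/96070000 = -44980 N.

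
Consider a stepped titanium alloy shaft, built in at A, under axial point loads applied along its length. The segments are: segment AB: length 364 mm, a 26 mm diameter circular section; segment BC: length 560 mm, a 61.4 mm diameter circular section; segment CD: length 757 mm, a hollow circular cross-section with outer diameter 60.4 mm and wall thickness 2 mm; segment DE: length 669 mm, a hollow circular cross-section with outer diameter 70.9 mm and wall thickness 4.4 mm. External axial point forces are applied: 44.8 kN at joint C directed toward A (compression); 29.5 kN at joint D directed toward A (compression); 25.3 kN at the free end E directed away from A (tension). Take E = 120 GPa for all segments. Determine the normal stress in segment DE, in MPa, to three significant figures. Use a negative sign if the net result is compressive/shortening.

27.5 MPa

Internal axial forces (sectioning from the free end, tension +): N_DE = 25.3 kN, N_CD = -4.2 kN, N_BC = -49 kN, N_AB = -49 kN.
A_DE = 919.2 mm².
σ_DE = N_DE/A_DE = 25300/919.2 = 27.52 MPa.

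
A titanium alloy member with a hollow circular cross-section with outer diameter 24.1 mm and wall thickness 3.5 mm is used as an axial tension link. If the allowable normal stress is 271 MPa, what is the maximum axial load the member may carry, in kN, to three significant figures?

61.4 kN

A = 226.5 mm².
P_max = σ_allow · A = 271 · 226.5 = 61380 N = 61.38 kN.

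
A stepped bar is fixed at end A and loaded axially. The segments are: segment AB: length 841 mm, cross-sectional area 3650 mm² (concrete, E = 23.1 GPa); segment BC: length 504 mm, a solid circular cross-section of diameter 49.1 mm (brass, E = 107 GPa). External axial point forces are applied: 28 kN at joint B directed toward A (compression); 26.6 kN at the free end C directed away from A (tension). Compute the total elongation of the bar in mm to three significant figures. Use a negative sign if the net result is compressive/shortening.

Internal axial forces (sectioning from the free end, tension +): N_BC = 26.6 kN, N_AB = -1.4 kN.
A_BC = 1893 mm².
δ_AB = -1400·841/(3650·23100) = -0.01396 mm
δ_BC = 26600·504/(1893·107000) = 0.06617 mm
δ = Σδ_i = 0.05221 mm.

0.0522 mm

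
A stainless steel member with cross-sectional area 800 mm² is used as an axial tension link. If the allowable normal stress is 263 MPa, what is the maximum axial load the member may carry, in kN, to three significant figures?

210 kN

P_max = σ_allow · A = 263 · 800 = 210400 N = 210.4 kN.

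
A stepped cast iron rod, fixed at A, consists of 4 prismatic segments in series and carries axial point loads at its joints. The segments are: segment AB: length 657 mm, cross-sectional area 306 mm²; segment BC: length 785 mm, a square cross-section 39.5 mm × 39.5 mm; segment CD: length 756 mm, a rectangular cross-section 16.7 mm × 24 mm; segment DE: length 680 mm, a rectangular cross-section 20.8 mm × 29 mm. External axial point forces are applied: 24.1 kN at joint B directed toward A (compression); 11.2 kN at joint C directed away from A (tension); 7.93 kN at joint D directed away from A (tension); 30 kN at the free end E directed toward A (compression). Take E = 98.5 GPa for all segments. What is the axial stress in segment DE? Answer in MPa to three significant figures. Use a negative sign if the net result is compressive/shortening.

Internal axial forces (sectioning from the free end, tension +): N_DE = -30 kN, N_CD = -22.07 kN, N_BC = -10.87 kN, N_AB = -34.97 kN.
A_DE = 603.2 mm².
σ_DE = N_DE/A_DE = -30000/603.2 = -49.73 MPa.

-49.7 MPa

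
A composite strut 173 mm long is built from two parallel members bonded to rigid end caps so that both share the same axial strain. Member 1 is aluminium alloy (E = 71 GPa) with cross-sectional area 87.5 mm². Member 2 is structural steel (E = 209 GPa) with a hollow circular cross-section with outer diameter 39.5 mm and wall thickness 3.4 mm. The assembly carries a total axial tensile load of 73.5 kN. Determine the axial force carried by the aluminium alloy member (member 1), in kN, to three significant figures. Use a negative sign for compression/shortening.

5.26 kN

A_2 = 385.6 mm².
Equal strain + equilibrium ⇒ each member carries load in proportion to AE: A₁E₁ = 6212000 N, A₂E₂ = 80590000 N, ΣAE = 86800000 N.
F₁ = P·A₁E₁/ΣAE = 73500·6212000/86800000 = 5260 N.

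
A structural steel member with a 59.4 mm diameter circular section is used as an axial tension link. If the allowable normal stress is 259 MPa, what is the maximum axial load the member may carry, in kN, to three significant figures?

A = 2771 mm².
P_max = σ_allow · A = 259 · 2771 = 717700 N = 717.7 kN.

718 kN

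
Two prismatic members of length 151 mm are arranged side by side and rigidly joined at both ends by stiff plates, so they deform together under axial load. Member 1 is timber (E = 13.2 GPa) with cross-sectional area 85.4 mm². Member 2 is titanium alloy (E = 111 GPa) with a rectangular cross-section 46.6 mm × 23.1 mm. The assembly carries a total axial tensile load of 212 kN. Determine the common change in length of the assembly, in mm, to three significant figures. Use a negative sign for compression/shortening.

A_2 = 1076 mm².
Equal strain + equilibrium ⇒ each member carries load in proportion to AE: A₁E₁ = 1127000 N, A₂E₂ = 119500000 N, ΣAE = 120600000 N.
δ = PL/ΣAE = 212000·151/120600000 = 0.2654 mm.

0.265 mm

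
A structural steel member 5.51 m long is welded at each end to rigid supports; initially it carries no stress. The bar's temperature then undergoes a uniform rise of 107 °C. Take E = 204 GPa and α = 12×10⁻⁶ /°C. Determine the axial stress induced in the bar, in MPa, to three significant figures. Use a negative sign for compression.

-262 MPa

Free thermal expansion αLΔT = 12e-6 · 5510 · 107 = 7.075 mm.
The walls impose strain ε = −(7.075)/5510 = -1.2840e-03; σ = Eε = 204000 · -1.2840e-03 = -261.9 MPa.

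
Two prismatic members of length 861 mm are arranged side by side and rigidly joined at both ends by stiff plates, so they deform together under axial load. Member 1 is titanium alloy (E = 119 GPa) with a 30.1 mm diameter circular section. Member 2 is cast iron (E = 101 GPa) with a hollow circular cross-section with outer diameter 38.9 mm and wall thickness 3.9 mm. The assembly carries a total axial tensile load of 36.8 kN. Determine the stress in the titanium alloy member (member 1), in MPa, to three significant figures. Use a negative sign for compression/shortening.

34.2 MPa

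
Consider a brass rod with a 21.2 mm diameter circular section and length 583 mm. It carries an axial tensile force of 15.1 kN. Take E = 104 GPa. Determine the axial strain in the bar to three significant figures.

A = 353 mm².
σ = N/A = 42.78 MPa; ε = σ/E = 42.78/104000 = 4.113e-04.

4.11e-04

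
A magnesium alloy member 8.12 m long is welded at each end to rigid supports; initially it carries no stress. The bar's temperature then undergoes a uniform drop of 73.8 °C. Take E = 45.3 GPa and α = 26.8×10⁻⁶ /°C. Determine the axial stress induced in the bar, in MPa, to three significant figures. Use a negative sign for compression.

Free thermal expansion αLΔT = 26.8e-6 · 8120 · -73.8 = -16.06 mm.
The walls impose strain ε = −(-16.06)/8120 = 1.9778e-03; σ = Eε = 45300 · 1.9778e-03 = 89.6 MPa.

89.6 MPa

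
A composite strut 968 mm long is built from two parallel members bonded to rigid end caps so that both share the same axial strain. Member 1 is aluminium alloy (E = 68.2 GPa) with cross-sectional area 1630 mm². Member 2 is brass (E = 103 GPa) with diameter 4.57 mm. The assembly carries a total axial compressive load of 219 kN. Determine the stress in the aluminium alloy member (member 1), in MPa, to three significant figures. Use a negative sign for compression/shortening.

A_2 = 16.4 mm².
Equal strain + equilibrium ⇒ each member carries load in proportion to AE: A₁E₁ = 111200000 N, A₂E₂ = 1690000 N, ΣAE = 112900000 N.
σ₁ = P·E₁/ΣAE = -219000·68200/112900000 = -132.3 MPa.

-132 MPa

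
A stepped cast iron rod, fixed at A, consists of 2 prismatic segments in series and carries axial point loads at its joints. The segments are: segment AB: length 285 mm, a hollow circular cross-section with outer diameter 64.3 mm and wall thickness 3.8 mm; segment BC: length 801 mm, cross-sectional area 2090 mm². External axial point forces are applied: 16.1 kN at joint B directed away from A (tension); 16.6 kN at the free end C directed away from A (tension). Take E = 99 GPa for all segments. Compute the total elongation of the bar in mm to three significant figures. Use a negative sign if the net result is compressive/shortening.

0.195 mm

Internal axial forces (sectioning from the free end, tension +): N_BC = 16.6 kN, N_AB = 32.7 kN.
A_AB = 722.3 mm².
δ_AB = 32700·285/(722.3·99000) = 0.1303 mm
δ_BC = 16600·801/(2090·99000) = 0.06426 mm
δ = Σδ_i = 0.1946 mm.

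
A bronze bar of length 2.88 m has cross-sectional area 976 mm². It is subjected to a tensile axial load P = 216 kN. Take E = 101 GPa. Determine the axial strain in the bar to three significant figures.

σ = N/A = 221.3 MPa; ε = σ/E = 221.3/101000 = 2.191e-03.

0.00219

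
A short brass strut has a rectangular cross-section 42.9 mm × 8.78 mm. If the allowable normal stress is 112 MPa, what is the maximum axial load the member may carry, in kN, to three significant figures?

42.2 kN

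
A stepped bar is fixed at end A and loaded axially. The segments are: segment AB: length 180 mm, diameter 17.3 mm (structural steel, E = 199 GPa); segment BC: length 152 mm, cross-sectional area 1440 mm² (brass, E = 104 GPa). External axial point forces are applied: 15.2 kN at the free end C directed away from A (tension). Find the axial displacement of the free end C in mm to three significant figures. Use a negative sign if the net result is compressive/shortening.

0.0739 mm

Internal axial forces (sectioning from the free end, tension +): N_BC = 15.2 kN, N_AB = 15.2 kN.
A_AB = 235.1 mm².
δ_AB = 15200·180/(235.1·199000) = 0.05849 mm
δ_BC = 15200·152/(1440·104000) = 0.01543 mm
δ = Σδ_i = 0.07392 mm.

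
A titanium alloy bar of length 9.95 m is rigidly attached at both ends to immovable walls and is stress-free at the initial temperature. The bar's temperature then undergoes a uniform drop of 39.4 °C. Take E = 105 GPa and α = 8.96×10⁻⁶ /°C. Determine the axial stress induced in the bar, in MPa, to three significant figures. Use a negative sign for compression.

37.1 MPa

Free thermal expansion αLΔT = 8.96e-6 · 9950 · -39.4 = -3.513 mm.
The walls impose strain ε = −(-3.513)/9950 = 3.5302e-04; σ = Eε = 105000 · 3.5302e-04 = 37.07 MPa.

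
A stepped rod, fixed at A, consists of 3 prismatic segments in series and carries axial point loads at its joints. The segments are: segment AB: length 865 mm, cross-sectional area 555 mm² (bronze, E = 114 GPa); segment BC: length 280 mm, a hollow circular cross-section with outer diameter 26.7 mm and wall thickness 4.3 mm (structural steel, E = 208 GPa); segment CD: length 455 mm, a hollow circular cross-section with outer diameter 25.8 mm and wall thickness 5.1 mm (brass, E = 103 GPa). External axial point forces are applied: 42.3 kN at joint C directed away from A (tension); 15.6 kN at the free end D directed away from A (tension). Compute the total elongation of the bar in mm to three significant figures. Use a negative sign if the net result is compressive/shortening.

Internal axial forces (sectioning from the free end, tension +): N_CD = 15.6 kN, N_BC = 57.9 kN, N_AB = 57.9 kN.
A_BC = 302.6 mm².
A_CD = 331.7 mm².
δ_AB = 57900·865/(555·114000) = 0.7916 mm
δ_BC = 57900·280/(302.6·208000) = 0.2576 mm
δ_CD = 15600·455/(331.7·103000) = 0.2078 mm
δ = Σδ_i = 1.257 mm.

1.26 mm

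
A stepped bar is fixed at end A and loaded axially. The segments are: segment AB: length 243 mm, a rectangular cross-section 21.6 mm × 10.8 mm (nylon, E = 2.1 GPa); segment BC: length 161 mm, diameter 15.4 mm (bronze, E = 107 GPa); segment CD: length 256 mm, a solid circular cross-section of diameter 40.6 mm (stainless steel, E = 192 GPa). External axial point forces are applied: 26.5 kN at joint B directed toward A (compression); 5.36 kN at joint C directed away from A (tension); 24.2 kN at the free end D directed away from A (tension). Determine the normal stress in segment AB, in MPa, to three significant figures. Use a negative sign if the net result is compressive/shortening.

13.1 MPa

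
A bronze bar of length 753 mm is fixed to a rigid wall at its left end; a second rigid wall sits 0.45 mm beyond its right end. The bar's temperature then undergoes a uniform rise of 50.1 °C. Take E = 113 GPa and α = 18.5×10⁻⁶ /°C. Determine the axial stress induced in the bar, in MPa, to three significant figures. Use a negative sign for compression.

-37.2 MPa

Free thermal expansion αLΔT = 18.5e-6 · 753 · 50.1 = 0.6979 mm.
The walls engage after the gap closes; constrained expansion = 0.6979 − 0.45 = 0.2479 mm.
The walls impose strain ε = −(0.2479)/753 = -3.2924e-04; σ = Eε = 113000 · -3.2924e-04 = -37.2 MPa.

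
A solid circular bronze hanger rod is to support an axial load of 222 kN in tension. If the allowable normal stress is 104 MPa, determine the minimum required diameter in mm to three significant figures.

Required area A ≥ P/σ_allow = 222000/104 = 2135 mm².
For a solid circular section, d ≥ √(4A/π) = 52.13 mm.

52.1 mm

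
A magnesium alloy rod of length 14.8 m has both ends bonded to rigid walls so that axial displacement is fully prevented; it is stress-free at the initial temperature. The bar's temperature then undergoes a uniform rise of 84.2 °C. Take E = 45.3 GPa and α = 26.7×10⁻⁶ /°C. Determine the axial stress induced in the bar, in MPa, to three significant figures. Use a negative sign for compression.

-102 MPa

Free thermal expansion αLΔT = 26.7e-6 · 14800 · 84.2 = 33.27 mm.
The walls impose strain ε = −(33.27)/14800 = -2.2481e-03; σ = Eε = 45300 · -2.2481e-03 = -101.8 MPa.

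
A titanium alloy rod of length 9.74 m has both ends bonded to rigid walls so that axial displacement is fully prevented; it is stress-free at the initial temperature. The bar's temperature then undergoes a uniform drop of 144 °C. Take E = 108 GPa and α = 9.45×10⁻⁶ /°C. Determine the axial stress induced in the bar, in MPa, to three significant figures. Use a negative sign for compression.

Free thermal expansion αLΔT = 9.45e-6 · 9740 · -144 = -13.25 mm.
The walls impose strain ε = −(-13.25)/9740 = 1.3608e-03; σ = Eε = 108000 · 1.3608e-03 = 147 MPa.

147 MPa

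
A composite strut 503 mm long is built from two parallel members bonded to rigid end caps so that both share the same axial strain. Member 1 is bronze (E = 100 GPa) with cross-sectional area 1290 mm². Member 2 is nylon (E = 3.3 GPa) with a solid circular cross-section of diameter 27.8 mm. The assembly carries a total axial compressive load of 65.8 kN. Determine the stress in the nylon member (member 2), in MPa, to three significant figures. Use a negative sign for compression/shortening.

-1.66 MPa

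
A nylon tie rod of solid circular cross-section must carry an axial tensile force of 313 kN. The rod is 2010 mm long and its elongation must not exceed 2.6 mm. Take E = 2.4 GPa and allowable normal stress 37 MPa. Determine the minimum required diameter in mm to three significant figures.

358 mm

Required area A ≥ P/σ_allow = 313000/37 = 8459 mm².
For a solid circular section, d ≥ √(4A/π) = 103.8 mm.
Elongation limit: A ≥ PL/(Eδ_allow) = 313000·2010/(2400·2.6) = 100800 mm² ⇒ d ≥ 358.3 mm.
The elongation limit governs.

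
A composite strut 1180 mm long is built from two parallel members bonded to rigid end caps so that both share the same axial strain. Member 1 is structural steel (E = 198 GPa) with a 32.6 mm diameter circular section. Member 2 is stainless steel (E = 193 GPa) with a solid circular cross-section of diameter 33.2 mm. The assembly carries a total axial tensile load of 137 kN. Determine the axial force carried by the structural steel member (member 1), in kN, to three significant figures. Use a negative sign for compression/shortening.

68.1 kN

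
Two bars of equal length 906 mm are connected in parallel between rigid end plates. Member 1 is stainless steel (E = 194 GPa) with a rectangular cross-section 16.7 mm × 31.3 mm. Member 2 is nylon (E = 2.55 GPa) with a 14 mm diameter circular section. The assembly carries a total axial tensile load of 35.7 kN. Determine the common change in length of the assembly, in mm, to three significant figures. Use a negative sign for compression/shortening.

0.318 mm

A_1 = 522.7 mm².
A_2 = 153.9 mm².
Equal strain + equilibrium ⇒ each member carries load in proportion to AE: A₁E₁ = 101400000 N, A₂E₂ = 392500 N, ΣAE = 101800000 N.
δ = PL/ΣAE = 35700·906/101800000 = 0.3177 mm.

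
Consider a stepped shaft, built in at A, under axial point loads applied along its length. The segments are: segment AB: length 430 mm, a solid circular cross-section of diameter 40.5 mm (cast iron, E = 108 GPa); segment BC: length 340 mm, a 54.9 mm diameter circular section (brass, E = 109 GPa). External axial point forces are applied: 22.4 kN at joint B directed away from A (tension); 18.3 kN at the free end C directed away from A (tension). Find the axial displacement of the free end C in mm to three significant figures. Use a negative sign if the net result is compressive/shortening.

0.150 mm

Internal axial forces (sectioning from the free end, tension +): N_BC = 18.3 kN, N_AB = 40.7 kN.
A_AB = 1288 mm².
A_BC = 2367 mm².
δ_AB = 40700·430/(1288·108000) = 0.1258 mm
δ_BC = 18300·340/(2367·109000) = 0.02411 mm
δ = Σδ_i = 0.1499 mm.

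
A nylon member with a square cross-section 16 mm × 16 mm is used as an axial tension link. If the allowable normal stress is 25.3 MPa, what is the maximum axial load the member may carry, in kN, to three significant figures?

6.48 kN

A = 256 mm².
P_max = σ_allow · A = 25.3 · 256 = 6477 N = 6.477 kN.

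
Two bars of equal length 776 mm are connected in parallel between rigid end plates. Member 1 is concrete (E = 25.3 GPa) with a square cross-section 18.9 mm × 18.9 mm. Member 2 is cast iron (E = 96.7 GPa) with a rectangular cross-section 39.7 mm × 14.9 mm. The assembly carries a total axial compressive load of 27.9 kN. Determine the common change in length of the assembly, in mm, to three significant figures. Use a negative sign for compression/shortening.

A_1 = 357.2 mm².
A_2 = 591.5 mm².
Equal strain + equilibrium ⇒ each member carries load in proportion to AE: A₁E₁ = 9037000 N, A₂E₂ = 57200000 N, ΣAE = 66240000 N.
δ = PL/ΣAE = -27900·776/66240000 = -0.3269 mm.

-0.327 mm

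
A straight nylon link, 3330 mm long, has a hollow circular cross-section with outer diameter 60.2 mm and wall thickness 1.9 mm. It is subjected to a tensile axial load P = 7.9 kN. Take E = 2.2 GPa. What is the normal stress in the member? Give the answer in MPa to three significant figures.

A = 348 mm².
σ = N/A = 7900/348 = 22.7 MPa.

22.7 MPa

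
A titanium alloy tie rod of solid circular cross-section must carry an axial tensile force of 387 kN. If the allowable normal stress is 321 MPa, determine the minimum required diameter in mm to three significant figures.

Required area A ≥ P/σ_allow = 387000/321 = 1206 mm².
For a solid circular section, d ≥ √(4A/π) = 39.18 mm.

39.2 mm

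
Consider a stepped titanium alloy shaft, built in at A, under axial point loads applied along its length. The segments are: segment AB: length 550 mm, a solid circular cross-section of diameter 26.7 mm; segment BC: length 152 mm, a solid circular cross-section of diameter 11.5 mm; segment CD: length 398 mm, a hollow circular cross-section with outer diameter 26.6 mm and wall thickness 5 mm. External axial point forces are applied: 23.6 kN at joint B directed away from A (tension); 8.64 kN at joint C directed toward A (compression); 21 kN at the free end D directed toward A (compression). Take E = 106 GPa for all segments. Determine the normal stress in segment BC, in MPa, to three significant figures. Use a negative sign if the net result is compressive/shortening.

-285 MPa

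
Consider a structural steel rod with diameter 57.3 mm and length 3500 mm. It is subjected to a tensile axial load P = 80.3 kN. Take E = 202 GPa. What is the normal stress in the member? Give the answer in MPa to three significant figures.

A = 2579 mm².
σ = N/A = 80300/2579 = 31.14 MPa.

31.1 MPa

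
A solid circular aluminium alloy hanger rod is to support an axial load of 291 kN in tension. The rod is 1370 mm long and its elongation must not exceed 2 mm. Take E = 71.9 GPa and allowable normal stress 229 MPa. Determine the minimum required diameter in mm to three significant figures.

Required area A ≥ P/σ_allow = 291000/229 = 1271 mm².
For a solid circular section, d ≥ √(4A/π) = 40.22 mm.
Elongation limit: A ≥ PL/(Eδ_allow) = 291000·1370/(71900·2) = 2772 mm² ⇒ d ≥ 59.41 mm.
The elongation limit governs.

59.4 mm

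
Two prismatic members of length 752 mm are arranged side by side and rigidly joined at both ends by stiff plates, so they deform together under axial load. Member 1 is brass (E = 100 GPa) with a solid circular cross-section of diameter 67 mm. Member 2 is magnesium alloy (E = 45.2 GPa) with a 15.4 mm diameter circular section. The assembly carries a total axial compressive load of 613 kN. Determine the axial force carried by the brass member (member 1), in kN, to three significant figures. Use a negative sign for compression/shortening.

A_1 = 3526 mm².
A_2 = 186.3 mm².
Equal strain + equilibrium ⇒ each member carries load in proportion to AE: A₁E₁ = 352600000 N, A₂E₂ = 8419000 N, ΣAE = 361000000 N.
F₁ = P·A₁E₁/ΣAE = -613000·352600000/361000000 = -598700 N.

-599 kN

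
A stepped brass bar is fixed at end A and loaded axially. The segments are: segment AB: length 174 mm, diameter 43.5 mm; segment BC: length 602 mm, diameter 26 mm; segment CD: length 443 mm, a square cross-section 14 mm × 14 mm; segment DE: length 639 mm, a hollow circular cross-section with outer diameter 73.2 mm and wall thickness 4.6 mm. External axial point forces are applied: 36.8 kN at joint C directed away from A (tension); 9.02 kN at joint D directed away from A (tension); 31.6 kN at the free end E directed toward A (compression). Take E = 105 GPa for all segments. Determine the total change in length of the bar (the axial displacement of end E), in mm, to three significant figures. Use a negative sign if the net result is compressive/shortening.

-0.511 mm

Internal axial forces (sectioning from the free end, tension +): N_DE = -31.6 kN, N_CD = -22.58 kN, N_BC = 14.22 kN, N_AB = 14.22 kN.
A_AB = 1486 mm².
A_BC = 530.9 mm².
A_CD = 196 mm².
A_DE = 991.4 mm².
δ_AB = 14220·174/(1486·105000) = 0.01586 mm
δ_BC = 14220·602/(530.9·105000) = 0.1536 mm
δ_CD = -22580·443/(196·105000) = -0.4861 mm
δ_DE = -31600·639/(991.4·105000) = -0.194 mm
δ = Σδ_i = -0.5106 mm.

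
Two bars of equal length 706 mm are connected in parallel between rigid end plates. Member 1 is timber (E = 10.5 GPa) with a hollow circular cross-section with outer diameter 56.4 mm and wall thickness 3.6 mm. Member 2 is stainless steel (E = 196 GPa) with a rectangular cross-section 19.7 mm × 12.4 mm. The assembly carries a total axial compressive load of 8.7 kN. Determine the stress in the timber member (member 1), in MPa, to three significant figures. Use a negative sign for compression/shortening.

A_1 = 597.2 mm².
A_2 = 244.3 mm².
Equal strain + equilibrium ⇒ each member carries load in proportion to AE: A₁E₁ = 6270000 N, A₂E₂ = 47880000 N, ΣAE = 54150000 N.
σ₁ = P·E₁/ΣAE = -8700·10500/54150000 = -1.687 MPa.

-1.69 MPa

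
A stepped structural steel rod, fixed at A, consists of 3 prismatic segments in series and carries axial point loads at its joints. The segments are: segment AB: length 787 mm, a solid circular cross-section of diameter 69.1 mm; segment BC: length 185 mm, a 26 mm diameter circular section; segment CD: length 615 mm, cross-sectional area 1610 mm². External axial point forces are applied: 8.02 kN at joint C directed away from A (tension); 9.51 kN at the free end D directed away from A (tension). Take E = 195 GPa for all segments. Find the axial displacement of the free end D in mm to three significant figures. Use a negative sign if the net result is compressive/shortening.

0.0688 mm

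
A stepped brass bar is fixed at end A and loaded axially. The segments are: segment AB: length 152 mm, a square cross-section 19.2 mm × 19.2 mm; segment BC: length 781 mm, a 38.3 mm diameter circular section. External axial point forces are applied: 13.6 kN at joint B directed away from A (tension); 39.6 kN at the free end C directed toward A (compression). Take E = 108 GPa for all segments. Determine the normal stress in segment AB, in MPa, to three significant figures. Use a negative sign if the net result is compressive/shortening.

Internal axial forces (sectioning from the free end, tension +): N_BC = -39.6 kN, N_AB = -26 kN.
A_AB = 368.6 mm².
σ_AB = N_AB/A_AB = -26000/368.6 = -70.53 MPa.

-70.5 MPa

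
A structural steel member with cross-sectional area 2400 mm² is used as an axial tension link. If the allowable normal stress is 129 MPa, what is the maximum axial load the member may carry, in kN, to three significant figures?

310 kN

P_max = σ_allow · A = 129 · 2400 = 309600 N = 309.6 kN.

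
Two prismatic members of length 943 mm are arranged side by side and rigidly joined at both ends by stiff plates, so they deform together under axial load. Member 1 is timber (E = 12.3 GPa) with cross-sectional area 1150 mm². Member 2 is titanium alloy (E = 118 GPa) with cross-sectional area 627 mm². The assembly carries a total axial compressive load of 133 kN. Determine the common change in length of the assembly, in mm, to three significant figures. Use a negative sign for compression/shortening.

-1.42 mm

Equal strain + equilibrium ⇒ each member carries load in proportion to AE: A₁E₁ = 14140000 N, A₂E₂ = 73990000 N, ΣAE = 88130000 N.
δ = PL/ΣAE = -133000·943/88130000 = -1.423 mm.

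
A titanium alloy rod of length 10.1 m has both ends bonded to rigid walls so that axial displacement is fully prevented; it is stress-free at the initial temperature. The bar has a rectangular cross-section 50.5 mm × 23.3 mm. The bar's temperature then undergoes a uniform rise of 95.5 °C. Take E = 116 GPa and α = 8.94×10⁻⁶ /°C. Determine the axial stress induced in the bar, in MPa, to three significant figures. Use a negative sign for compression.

Free thermal expansion αLΔT = 8.94e-6 · 10100 · 95.5 = 8.623 mm.
The walls impose strain ε = −(8.623)/10100 = -8.5377e-04; σ = Eε = 116000 · -8.5377e-04 = -99.04 MPa.

-99.0 MPa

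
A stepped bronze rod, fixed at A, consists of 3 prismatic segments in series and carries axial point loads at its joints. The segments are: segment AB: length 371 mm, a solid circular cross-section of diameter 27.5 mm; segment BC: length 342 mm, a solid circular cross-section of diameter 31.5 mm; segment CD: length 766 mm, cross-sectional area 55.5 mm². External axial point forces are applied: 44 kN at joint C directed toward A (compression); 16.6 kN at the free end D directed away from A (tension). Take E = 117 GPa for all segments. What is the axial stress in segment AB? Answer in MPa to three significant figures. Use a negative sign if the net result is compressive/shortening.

Internal axial forces (sectioning from the free end, tension +): N_CD = 16.6 kN, N_BC = -27.4 kN, N_AB = -27.4 kN.
A_AB = 594 mm².
σ_AB = N_AB/A_AB = -27400/594 = -46.13 MPa.

-46.1 MPa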